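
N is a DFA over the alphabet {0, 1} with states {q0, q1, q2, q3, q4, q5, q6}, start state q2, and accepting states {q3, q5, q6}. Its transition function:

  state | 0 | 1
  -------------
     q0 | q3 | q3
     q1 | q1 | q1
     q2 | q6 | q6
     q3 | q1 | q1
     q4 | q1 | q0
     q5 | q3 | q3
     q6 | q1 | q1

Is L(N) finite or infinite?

finite

The useful states (reachable from q2 and able to reach an accepting state) are {q2, q6}.
Restricted to these states the transition graph has no cycle, so every accepting path has bounded length and L is finite.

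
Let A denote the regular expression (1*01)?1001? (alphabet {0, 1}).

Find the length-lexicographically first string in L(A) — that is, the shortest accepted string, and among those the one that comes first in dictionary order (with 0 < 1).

By inspection of the expression, no string of length less than 3 matches, and 100 is the lexicographically first match of length 3.

100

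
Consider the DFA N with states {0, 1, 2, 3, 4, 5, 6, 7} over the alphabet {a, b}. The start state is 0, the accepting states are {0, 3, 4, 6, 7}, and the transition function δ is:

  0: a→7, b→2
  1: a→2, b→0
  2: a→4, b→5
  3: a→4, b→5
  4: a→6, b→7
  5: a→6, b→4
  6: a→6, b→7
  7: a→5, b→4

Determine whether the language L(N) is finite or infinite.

State 6 is reachable from the start and can reach an accepting state, and it lies on the cycle 6 → 6.
Traversing that cycle any number of times yields accepted strings of unbounded length, so the language is infinite.

infinite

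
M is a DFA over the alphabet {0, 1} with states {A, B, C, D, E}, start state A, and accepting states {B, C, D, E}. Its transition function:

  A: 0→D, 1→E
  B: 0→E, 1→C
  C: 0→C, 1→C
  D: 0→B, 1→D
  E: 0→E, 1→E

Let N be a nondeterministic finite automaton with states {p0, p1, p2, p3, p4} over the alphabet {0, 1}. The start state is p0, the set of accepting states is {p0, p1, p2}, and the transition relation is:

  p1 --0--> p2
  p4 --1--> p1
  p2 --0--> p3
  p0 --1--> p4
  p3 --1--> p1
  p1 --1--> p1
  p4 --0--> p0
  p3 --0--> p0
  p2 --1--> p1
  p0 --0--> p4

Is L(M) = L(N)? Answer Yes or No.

No

The string 0 is accepted by M but rejected by N.
So L(M) ≠ L(N).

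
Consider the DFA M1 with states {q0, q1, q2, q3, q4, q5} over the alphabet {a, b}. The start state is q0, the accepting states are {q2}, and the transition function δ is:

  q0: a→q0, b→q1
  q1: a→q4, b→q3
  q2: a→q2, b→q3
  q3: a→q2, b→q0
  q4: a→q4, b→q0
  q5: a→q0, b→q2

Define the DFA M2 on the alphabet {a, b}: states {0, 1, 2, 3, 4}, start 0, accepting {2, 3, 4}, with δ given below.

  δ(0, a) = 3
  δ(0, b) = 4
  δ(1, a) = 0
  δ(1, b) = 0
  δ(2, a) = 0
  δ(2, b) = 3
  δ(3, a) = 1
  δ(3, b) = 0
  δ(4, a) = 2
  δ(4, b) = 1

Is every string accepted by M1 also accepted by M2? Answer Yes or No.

The string bba is in L(M1) but not in L(M2).
So L(M1) ⊄ L(M2).

No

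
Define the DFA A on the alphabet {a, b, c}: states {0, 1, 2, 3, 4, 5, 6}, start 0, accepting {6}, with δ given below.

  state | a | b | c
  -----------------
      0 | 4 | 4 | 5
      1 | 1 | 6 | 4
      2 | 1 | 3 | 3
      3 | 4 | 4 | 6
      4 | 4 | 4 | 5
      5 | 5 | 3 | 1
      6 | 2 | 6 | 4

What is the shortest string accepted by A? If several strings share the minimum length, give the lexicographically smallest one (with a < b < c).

cbc

A breadth-first search from 0 reaches an accepting state first via the path 0 → 5 → 3 → 6 on input cbc.
No string of length < 3 is accepted (BFS exhausts all shorter strings without reaching an accepting state), and cbc is the lexicographically least accepting string of length 3.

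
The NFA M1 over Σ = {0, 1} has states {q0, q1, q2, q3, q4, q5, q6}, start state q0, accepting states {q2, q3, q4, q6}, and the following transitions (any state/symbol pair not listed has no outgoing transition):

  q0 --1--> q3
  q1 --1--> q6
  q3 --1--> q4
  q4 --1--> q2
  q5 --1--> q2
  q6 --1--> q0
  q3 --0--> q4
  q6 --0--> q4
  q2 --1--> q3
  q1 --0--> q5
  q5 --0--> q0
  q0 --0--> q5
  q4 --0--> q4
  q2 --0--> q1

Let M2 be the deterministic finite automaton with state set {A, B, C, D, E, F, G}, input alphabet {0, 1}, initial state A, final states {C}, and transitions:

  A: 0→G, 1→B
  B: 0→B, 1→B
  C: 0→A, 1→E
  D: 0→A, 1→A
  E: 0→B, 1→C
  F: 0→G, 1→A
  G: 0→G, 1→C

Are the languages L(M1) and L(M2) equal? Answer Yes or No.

The string 1 is accepted by M1 but rejected by M2.
So L(M1) ≠ L(M2).

No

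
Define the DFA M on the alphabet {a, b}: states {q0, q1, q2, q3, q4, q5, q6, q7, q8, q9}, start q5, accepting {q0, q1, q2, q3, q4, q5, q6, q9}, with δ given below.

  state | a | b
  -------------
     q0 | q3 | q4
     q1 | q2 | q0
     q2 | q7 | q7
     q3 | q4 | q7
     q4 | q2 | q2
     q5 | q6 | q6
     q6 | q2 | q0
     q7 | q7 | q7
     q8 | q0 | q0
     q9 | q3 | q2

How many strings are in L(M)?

21

The useful subgraph on states {q0, q2, q3, q4, q5, q6} is acyclic, so L(M) is finite; the longest accepting path visits 6 useful states, giving maximum string length 5.
Counting accepting paths from q5 by length: 1 of length 0, 2 of length 1, 4 of length 2, 4 of length 3, 6 of length 4, 4 of length 5. Total 21.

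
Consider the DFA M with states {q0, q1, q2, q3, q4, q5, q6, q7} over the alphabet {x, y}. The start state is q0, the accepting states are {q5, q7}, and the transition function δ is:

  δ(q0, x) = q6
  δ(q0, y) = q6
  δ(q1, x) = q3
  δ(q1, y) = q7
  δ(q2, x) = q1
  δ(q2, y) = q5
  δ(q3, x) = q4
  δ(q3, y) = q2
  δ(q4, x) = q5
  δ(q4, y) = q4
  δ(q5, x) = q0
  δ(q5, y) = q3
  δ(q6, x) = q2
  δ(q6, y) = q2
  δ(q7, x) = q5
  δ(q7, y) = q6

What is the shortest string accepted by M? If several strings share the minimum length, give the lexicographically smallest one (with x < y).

A breadth-first search from q0 reaches an accepting state first via the path q0 → q6 → q2 → q5 on input xxy.
No string of length < 3 is accepted (BFS exhausts all shorter strings without reaching an accepting state), and xxy is the lexicographically least accepting string of length 3.

xxy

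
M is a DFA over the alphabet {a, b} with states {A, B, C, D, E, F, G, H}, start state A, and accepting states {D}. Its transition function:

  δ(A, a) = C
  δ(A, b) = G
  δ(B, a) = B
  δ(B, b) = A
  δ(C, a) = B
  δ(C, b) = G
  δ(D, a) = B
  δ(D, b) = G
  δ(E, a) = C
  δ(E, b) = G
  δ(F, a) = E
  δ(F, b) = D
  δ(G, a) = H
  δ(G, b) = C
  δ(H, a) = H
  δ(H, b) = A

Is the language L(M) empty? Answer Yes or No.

The states reachable from the start state are {A, B, C, G, H}.
None of the accepting states {D} is reachable, so no string is accepted and L(M) = ∅.

Yes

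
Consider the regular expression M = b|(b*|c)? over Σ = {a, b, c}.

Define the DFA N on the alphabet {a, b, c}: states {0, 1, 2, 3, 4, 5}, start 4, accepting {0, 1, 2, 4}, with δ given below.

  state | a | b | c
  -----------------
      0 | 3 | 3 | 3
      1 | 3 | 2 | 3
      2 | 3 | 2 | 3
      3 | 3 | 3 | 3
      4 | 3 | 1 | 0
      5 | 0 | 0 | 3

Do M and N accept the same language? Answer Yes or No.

Yes

Converting the expression M to a DFA (subset construction, then merging equivalent states) gives the minimal DFA with states {m0, m1, m2, m3}, start state m0, accepting states {m0, m2, m3} and transitions m0: a→m1, b→m2, c→m3; m1: a→m1, b→m1, c→m1; m2: a→m1, b→m2, c→m1; m3: a→m1, b→m1, c→m1.
Exploring the product automaton M × N from the start pair (m0, 4), following both machines on each input symbol, reaches 5 state pairs: (m0, 4), (m1, 3), (m2, 1), (m3, 0), (m2, 2).
M accepts in {m0, m2, m3} and N accepts in {0, 1, 2, 4}. In every reachable pair the two components are either both accepting — (m0, 4), (m2, 1), (m3, 0), (m2, 2) — or both non-accepting, so no string is accepted by exactly one of the machines: L(M) \ L(N) and L(N) \ L(M) are both empty.
Hence every string is accepted by M iff it is accepted by N, and the two languages coincide.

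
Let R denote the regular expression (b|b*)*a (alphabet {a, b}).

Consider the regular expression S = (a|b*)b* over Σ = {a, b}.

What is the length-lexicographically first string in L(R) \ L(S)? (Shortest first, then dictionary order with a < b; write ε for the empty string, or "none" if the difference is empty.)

ba

The string ba is accepted by R but not by S.
No shorter string lies in the difference, and ba is the lexicographically first length-2 string in L(R) \ L(S).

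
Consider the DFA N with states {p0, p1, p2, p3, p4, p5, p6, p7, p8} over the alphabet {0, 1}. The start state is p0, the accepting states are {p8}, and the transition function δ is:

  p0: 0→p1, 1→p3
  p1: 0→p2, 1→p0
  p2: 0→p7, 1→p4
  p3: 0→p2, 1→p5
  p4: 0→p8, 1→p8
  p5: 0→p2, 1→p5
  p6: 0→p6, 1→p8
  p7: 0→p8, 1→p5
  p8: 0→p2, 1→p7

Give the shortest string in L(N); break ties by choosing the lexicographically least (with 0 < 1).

A breadth-first search from p0 reaches an accepting state first via the path p0 → p1 → p2 → p7 → p8 on input 0000.
No string of length < 4 is accepted (BFS exhausts all shorter strings without reaching an accepting state), and 0000 is the lexicographically least accepting string of length 4.

0000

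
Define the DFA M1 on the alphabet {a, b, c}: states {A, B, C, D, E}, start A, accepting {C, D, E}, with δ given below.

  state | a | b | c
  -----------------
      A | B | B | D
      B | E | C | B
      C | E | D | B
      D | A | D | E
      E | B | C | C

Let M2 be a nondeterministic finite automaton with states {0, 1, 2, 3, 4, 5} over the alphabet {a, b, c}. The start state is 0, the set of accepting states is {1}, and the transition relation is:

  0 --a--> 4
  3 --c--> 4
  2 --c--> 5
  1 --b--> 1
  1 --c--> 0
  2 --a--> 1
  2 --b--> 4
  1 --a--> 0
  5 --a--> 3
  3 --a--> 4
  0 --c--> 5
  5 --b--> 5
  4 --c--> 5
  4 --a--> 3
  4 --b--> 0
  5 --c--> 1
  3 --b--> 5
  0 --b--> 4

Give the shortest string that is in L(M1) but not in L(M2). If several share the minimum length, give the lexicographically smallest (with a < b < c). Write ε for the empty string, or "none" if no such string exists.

The string c is accepted by M1 but not by M2.
No shorter string lies in the difference, and c is the lexicographically first length-1 string in L(M1) \ L(M2).

c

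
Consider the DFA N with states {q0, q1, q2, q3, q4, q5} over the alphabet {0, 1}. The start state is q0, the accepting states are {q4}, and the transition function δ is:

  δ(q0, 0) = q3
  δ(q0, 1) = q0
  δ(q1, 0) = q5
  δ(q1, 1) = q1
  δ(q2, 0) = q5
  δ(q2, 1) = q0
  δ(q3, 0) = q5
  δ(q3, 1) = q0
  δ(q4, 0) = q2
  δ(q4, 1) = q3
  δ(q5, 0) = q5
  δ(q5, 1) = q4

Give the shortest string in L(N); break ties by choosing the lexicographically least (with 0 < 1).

A breadth-first search from q0 reaches an accepting state first via the path q0 → q3 → q5 → q4 on input 001.
No string of length < 3 is accepted (BFS exhausts all shorter strings without reaching an accepting state), and 001 is the lexicographically least accepting string of length 3.

001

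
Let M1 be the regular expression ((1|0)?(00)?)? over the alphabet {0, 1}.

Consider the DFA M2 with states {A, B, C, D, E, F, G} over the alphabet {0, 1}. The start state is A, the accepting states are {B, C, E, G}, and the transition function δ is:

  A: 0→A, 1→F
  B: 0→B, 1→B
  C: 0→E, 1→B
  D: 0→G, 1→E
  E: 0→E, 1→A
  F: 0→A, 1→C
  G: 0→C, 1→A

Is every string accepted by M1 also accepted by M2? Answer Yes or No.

The empty string ε is in L(M1) but not in L(M2).
So L(M1) ⊄ L(M2).

No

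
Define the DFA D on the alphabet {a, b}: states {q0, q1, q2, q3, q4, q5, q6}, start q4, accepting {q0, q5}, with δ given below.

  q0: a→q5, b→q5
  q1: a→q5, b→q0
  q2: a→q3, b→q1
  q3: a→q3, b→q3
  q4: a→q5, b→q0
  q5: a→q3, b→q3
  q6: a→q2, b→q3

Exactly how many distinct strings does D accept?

The useful subgraph on states {q0, q4, q5} is acyclic, so L(D) is finite; the longest accepting path visits 3 useful states, giving maximum string length 2.
Counting accepting paths from q4 by length: 2 of length 1, 2 of length 2. Total 4.

4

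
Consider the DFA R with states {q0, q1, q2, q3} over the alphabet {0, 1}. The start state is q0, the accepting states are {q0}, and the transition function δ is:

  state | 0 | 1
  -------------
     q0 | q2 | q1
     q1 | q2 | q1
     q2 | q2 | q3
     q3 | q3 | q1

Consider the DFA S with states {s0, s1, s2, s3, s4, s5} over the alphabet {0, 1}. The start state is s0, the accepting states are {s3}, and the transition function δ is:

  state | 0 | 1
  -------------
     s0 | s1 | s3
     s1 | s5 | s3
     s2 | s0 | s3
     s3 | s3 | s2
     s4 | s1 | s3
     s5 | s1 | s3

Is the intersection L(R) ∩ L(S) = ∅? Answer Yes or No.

Yes

Exploring the product automaton R × S from the start pair (q0, s0), following both machines on each input symbol, reaches 12 state pairs: (q0, s0), (q2, s1), (q1, s3), (q2, s5), (q3, s3), (q2, s3), (q1, s2), (q3, s2), (q2, s0), (q3, s0), (q3, s1), (q3, s5).
R accepts in {q0} and S accepts in {s3}; no reachable pair has both components accepting, so no string drives both machines to acceptance simultaneously and L(R) ∩ L(S) = ∅.
So no string is accepted by both, and the intersection is empty.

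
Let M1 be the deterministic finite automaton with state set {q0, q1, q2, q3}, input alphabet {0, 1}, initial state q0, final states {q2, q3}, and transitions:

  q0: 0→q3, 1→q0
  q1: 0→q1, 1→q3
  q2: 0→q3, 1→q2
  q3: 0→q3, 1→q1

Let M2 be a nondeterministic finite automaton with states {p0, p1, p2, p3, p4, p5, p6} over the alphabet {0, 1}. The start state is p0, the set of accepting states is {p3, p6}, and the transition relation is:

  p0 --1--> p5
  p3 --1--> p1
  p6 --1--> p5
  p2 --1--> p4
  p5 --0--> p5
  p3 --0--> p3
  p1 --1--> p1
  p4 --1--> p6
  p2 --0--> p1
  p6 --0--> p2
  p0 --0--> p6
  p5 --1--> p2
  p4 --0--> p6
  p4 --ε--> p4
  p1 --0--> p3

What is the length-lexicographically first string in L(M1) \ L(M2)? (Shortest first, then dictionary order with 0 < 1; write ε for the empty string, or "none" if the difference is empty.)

00

The string 00 is accepted by M1 but not by M2.
No shorter string lies in the difference, and 00 is the lexicographically first length-2 string in L(M1) \ L(M2).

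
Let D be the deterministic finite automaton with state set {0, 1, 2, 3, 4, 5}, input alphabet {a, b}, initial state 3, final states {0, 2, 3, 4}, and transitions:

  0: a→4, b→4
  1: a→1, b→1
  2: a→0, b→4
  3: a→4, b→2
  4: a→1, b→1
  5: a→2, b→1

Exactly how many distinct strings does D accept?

7

The useful subgraph on states {0, 2, 3, 4} is acyclic, so L(D) is finite; the longest accepting path visits 4 useful states, giving maximum string length 3.
Counting accepting paths from 3 by length: 1 of length 0, 2 of length 1, 2 of length 2, 2 of length 3. Total 7.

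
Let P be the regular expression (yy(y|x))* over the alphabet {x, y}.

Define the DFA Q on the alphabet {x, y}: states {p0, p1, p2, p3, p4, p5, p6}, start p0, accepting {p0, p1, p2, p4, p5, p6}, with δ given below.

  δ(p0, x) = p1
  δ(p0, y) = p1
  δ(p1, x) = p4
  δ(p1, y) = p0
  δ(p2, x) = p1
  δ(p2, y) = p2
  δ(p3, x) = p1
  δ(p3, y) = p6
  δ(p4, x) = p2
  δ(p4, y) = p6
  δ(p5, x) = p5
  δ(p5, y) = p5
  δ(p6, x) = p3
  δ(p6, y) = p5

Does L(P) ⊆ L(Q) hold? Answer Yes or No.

Converting the expression P to a DFA (subset construction, then merging equivalent states) gives the minimal DFA with states {r0, r1, r2, r3}, start state r0, accepting states {r0} and transitions r0: x→r1, y→r2; r1: x→r1, y→r1; r2: x→r1, y→r3; r3: x→r0, y→r0.
Exploring the product automaton P × Q from the start pair (r0, p0), following both machines on each input symbol, reaches 18 state pairs: (r0, p0), (r1, p1), (r2, p1), (r1, p4), (r1, p0), (r3, p0), (r1, p2), (r1, p6), (r0, p1), (r1, p3), (r1, p5), (r2, p0), (r3, p1), (r0, p4), (r2, p6), (r3, p5), (r0, p5), (r2, p5).
P accepts in {r0} and Q accepts in {p0, p1, p2, p4, p5, p6}. The reachable pairs whose P-component is accepting are (r0, p0), (r0, p1), (r0, p4), (r0, p5); in each of them the Q-component is accepting too, so the product for L(P) \ L(Q) (P-component accepting, Q-component rejecting) has no reachable accepting pair and the difference is empty.
Hence every string in L(P) is also in L(Q).

Yes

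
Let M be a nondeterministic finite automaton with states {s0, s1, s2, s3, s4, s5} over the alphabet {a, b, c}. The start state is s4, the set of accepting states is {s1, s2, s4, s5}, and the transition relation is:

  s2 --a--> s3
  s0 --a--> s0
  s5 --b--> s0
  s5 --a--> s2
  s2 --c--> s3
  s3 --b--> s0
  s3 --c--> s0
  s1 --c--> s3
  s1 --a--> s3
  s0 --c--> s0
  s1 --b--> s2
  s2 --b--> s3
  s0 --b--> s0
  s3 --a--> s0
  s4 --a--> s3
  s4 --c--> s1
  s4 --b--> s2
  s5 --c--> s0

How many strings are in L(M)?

4

The useful subgraph on states {s1, s2, s4} is acyclic, so L(M) is finite; the longest accepting path visits 3 useful states, giving maximum string length 2.
Counting accepting paths from s4 by length: 1 of length 0, 2 of length 1, 1 of length 2. Total 4.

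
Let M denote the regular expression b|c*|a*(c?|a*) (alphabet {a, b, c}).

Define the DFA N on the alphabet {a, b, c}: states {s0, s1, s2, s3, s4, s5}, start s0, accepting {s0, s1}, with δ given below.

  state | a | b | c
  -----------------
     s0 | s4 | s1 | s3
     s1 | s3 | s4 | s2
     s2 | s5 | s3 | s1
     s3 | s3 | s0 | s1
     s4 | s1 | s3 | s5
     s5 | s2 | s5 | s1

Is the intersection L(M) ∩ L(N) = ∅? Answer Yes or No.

The empty string ε is accepted by both M and N.
Hence L(M) ∩ L(N) ≠ ∅.

No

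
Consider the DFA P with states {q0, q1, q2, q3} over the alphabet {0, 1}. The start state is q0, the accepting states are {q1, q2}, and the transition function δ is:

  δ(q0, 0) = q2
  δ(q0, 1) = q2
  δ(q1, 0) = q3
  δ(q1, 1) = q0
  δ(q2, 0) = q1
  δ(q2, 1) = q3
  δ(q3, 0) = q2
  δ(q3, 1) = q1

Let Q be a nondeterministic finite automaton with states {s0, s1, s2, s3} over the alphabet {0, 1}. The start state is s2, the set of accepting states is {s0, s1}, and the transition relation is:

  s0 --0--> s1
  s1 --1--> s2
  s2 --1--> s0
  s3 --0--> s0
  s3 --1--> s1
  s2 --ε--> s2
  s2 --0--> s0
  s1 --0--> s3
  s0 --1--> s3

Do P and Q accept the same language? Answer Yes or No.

Yes

Exploring the product automaton P × Q from the start pair (q0, s2), following both machines on each input symbol, reaches 4 state pairs: (q0, s2), (q2, s0), (q1, s1), (q3, s3).
P accepts in {q1, q2} and Q accepts in {s0, s1}. In every reachable pair the two components are either both accepting — (q2, s0), (q1, s1) — or both non-accepting, so no string is accepted by exactly one of the machines: L(P) \ L(Q) and L(Q) \ L(P) are both empty.
Hence every string is accepted by P iff it is accepted by Q, and the two languages coincide.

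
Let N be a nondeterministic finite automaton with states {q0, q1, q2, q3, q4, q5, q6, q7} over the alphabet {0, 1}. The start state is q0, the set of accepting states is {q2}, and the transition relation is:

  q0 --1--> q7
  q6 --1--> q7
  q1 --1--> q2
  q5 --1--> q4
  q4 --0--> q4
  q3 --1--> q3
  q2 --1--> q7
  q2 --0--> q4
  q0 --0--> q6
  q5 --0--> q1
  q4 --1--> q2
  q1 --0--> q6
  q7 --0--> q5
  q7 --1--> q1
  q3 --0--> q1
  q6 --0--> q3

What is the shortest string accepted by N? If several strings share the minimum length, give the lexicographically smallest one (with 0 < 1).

A breadth-first search from q0 reaches an accepting state first via the path q0 → q7 → q1 → q2 on input 111.
No string of length < 3 is accepted (BFS exhausts all shorter strings without reaching an accepting state), and 111 is the lexicographically least accepting string of length 3.

111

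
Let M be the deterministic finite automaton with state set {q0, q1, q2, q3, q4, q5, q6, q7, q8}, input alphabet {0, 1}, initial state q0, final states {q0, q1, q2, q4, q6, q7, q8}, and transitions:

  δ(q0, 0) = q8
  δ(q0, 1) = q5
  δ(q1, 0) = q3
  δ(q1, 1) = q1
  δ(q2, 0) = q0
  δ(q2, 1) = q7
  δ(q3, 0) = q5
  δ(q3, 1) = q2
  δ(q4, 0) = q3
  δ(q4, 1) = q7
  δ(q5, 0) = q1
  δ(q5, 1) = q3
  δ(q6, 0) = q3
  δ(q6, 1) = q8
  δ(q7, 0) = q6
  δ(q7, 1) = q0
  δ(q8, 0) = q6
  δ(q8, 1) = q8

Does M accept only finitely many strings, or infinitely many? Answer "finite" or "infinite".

infinite

State q8 is reachable from the start and can reach an accepting state, and it lies on the cycle q8 → q8.
Traversing that cycle any number of times yields accepted strings of unbounded length, so the language is infinite.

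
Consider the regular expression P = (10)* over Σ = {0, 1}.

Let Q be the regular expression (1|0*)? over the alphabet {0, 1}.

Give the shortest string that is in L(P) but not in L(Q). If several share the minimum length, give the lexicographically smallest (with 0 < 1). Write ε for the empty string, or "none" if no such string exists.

The string 10 is accepted by P but not by Q.
No shorter string lies in the difference, and 10 is the lexicographically first length-2 string in L(P) \ L(Q).

10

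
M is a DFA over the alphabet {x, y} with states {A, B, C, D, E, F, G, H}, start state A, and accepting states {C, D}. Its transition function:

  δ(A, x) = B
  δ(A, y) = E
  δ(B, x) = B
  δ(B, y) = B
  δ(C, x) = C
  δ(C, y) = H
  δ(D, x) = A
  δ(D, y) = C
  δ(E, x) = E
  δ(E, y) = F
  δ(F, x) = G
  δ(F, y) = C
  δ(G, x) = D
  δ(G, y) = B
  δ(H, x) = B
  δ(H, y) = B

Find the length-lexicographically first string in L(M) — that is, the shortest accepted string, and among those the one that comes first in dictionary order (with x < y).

yyy

A breadth-first search from A reaches an accepting state first via the path A → E → F → C on input yyy.
No string of length < 3 is accepted (BFS exhausts all shorter strings without reaching an accepting state), and yyy is the lexicographically least accepting string of length 3.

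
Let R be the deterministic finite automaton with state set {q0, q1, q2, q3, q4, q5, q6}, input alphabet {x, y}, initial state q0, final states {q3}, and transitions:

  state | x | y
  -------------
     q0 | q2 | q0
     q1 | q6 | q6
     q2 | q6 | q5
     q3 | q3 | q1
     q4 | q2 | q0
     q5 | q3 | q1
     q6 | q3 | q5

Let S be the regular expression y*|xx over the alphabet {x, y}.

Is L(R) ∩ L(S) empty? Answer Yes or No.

Yes

Converting the expression S to a DFA (subset construction, then merging equivalent states) gives the minimal DFA with states {s0, s1, s2, s3, s4}, start state s0, accepting states {s0, s2, s3} and transitions s0: x→s1, y→s2; s1: x→s3, y→s4; s2: x→s4, y→s2; s3: x→s4, y→s4; s4: x→s4, y→s4.
Exploring the product automaton R × S from the start pair (q0, s0), following both machines on each input symbol, reaches 9 state pairs: (q0, s0), (q2, s1), (q0, s2), (q6, s3), (q5, s4), (q2, s4), (q3, s4), (q1, s4), (q6, s4).
R accepts in {q3} and S accepts in {s0, s2, s3}; no reachable pair has both components accepting, so no string drives both machines to acceptance simultaneously and L(R) ∩ L(S) = ∅.
So no string is accepted by both, and the intersection is empty.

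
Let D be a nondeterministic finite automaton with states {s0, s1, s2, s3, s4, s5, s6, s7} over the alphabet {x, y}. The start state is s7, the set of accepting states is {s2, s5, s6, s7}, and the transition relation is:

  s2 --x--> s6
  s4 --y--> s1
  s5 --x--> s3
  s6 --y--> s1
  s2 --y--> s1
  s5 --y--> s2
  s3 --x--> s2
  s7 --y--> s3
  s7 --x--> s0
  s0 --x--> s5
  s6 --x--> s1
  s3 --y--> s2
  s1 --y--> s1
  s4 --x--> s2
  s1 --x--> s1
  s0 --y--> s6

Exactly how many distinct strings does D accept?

The useful subgraph on states {s0, s2, s3, s5, s6, s7} is acyclic, so L(D) is finite; the longest accepting path visits 6 useful states, giving maximum string length 5.
Counting accepting paths from s7 by length: 1 of length 0, 4 of length 2, 3 of length 3, 3 of length 4, 2 of length 5. Total 13.

13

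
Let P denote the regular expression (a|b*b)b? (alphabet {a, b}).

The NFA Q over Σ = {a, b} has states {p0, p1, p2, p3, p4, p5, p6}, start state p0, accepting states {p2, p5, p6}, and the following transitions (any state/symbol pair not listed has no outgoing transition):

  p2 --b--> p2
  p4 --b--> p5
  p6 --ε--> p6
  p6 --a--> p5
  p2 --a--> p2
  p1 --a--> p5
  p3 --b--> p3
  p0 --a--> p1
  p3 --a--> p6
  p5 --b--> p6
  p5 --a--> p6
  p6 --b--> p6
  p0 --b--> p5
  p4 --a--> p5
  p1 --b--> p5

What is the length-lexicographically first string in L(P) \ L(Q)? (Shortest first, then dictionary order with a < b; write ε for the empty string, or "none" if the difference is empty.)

a

The string a is accepted by P but not by Q.
No shorter string lies in the difference, and a is the lexicographically first length-1 string in L(P) \ L(Q).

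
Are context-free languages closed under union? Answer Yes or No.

Yes

Take grammars for L₁ and L₂ with disjoint nonterminals and start symbols S₁, S₂; the grammar with a new start symbol and productions S → S₁ | S₂ generates L₁ ∪ L₂.
So the context-free languages are closed under union.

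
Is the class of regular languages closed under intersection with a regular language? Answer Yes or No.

Yes

This is a special case of closure under intersection: the product of the two DFAs, accepting on F₁ × F₂, recognises the intersection.
So the regular languages are closed under intersection with a regular language.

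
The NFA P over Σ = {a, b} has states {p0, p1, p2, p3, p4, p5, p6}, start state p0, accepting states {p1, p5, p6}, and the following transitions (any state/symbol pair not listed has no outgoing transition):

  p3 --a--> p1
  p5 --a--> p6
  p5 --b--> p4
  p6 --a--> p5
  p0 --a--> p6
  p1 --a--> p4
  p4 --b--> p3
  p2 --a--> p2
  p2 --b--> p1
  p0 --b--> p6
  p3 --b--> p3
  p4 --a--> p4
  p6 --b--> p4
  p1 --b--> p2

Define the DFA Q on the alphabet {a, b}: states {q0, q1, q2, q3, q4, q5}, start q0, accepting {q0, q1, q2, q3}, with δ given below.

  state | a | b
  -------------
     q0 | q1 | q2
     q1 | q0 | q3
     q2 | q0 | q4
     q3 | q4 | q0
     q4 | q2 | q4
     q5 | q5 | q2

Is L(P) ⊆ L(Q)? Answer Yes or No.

The string bbbabb is in L(P) but not in L(Q).
So L(P) ⊄ L(Q).

No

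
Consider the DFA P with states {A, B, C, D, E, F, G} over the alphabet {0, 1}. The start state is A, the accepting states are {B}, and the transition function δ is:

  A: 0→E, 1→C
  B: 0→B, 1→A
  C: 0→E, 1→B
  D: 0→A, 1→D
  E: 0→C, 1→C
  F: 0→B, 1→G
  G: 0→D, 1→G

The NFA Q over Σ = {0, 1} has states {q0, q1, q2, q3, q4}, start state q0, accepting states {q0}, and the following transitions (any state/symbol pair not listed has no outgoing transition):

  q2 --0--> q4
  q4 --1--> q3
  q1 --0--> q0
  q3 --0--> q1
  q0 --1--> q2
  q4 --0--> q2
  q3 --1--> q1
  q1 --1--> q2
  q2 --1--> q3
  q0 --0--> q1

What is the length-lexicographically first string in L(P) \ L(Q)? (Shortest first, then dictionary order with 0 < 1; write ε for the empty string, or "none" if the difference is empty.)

The string 11 is accepted by P but not by Q.
No shorter string lies in the difference, and 11 is the lexicographically first length-2 string in L(P) \ L(Q).

11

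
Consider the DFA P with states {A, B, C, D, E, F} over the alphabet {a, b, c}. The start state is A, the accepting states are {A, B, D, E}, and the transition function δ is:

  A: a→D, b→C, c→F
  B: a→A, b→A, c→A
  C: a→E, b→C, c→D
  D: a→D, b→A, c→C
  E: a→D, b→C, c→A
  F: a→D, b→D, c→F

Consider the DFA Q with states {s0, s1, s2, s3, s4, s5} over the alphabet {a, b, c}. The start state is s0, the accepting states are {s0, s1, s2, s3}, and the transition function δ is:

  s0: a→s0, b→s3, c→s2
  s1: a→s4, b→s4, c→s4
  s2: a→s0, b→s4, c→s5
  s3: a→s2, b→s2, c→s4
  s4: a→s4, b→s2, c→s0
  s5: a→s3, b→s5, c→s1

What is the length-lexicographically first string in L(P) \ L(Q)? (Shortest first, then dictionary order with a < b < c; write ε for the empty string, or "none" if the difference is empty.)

The string bc is accepted by P but not by Q.
No shorter string lies in the difference, and bc is the lexicographically first length-2 string in L(P) \ L(Q).

bc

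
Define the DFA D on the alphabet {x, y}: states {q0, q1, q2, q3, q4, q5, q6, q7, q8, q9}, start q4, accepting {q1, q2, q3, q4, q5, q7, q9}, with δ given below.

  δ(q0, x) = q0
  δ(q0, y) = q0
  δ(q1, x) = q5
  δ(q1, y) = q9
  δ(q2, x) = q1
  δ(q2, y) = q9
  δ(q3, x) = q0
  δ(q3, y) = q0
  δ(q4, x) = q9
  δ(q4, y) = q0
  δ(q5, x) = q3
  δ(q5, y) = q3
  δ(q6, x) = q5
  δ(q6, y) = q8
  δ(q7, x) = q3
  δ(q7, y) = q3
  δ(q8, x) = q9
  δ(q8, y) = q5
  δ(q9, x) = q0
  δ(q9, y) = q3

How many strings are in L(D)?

3

The useful subgraph on states {q3, q4, q9} is acyclic, so L(D) is finite; the longest accepting path visits 3 useful states, giving maximum string length 2.
Counting accepting paths from q4 by length: 1 of length 0, 1 of length 1, 1 of length 2. Total 3.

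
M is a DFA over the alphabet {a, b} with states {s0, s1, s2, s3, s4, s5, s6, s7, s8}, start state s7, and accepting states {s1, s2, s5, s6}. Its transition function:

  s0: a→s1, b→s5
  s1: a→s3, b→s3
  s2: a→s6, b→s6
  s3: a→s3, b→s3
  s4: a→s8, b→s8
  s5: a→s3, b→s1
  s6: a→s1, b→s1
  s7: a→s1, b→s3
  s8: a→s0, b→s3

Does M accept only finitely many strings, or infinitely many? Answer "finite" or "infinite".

The useful states (reachable from s7 and able to reach an accepting state) are {s1, s7}.
Restricted to these states the transition graph has no cycle, so every accepting path has bounded length and L is finite.

finite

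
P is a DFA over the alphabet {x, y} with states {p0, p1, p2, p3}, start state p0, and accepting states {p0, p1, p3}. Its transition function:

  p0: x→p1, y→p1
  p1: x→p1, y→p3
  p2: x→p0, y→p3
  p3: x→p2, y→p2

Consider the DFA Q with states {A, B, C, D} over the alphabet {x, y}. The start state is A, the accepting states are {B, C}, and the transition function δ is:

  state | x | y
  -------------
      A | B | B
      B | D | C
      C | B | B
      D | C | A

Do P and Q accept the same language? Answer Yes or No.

No

The empty string ε is accepted by P but rejected by Q.
So L(P) ≠ L(Q).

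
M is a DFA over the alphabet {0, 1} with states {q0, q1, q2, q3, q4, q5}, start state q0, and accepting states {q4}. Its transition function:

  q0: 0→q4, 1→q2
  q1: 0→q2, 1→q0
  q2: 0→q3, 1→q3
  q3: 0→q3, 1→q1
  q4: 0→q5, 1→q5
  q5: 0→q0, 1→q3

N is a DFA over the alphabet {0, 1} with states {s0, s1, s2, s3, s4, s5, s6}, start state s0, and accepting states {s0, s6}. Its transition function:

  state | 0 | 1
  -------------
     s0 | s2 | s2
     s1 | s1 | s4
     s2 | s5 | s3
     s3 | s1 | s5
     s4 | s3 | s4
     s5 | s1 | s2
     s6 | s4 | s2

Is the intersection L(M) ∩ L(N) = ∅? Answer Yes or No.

Yes

Exploring the product automaton M × N from the start pair (q0, s0), following both machines on each input symbol, reaches 29 state pairs: (q0, s0), (q4, s2), (q2, s2), (q5, s5), (q5, s3), (q3, s5), (q3, s3), (q0, s1), (q3, s2), (q3, s1), (q1, s2), (q1, s5), (q4, s1), (q2, s4), (q1, s3), (q1, s4), (q2, s5), (q0, s3), (q2, s1), (q0, s2), (q5, s1), (q5, s4), (q3, s4), (q0, s5), (q2, s3), (q0, s4), (q4, s5), (q4, s3), (q5, s2).
M accepts in {q4} and N accepts in {s0, s6}; no reachable pair has both components accepting, so no string drives both machines to acceptance simultaneously and L(M) ∩ L(N) = ∅.
So no string is accepted by both, and the intersection is empty.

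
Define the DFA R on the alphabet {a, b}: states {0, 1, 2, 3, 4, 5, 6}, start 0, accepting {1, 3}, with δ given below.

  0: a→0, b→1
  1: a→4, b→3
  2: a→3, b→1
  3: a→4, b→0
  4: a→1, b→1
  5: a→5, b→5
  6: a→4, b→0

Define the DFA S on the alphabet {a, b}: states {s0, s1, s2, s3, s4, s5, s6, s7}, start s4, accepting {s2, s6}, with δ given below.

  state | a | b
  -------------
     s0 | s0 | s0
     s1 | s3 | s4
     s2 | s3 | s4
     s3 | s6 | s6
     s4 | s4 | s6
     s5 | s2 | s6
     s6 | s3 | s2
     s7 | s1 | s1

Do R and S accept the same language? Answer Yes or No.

Exploring the product automaton R × S from the start pair (0, s4), following both machines on each input symbol, reaches 4 state pairs: (0, s4), (1, s6), (4, s3), (3, s2).
R accepts in {1, 3} and S accepts in {s2, s6}. In every reachable pair the two components are either both accepting — (1, s6), (3, s2) — or both non-accepting, so no string is accepted by exactly one of the machines: L(R) \ L(S) and L(S) \ L(R) are both empty.
Hence every string is accepted by R iff it is accepted by S, and the two languages coincide.

Yes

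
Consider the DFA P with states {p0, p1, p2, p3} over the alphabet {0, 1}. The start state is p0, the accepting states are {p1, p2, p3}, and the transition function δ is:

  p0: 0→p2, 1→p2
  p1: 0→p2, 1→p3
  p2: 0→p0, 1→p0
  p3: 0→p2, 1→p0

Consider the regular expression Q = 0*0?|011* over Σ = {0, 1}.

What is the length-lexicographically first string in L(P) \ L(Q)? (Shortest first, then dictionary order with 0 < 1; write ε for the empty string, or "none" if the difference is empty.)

1

The string 1 is accepted by P but not by Q.
No shorter string lies in the difference, and 1 is the lexicographically first length-1 string in L(P) \ L(Q).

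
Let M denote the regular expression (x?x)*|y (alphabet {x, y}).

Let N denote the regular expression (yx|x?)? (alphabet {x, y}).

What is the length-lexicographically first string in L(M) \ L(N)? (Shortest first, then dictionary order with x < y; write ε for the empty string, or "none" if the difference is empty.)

The string y is accepted by M but not by N.
No shorter string lies in the difference, and y is the lexicographically first length-1 string in L(M) \ L(N).

y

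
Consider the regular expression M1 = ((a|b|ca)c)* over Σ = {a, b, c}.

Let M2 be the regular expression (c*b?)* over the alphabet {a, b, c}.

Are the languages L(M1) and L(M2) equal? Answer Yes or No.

No

The string ac is accepted by M1 but rejected by M2.
So L(M1) ≠ L(M2).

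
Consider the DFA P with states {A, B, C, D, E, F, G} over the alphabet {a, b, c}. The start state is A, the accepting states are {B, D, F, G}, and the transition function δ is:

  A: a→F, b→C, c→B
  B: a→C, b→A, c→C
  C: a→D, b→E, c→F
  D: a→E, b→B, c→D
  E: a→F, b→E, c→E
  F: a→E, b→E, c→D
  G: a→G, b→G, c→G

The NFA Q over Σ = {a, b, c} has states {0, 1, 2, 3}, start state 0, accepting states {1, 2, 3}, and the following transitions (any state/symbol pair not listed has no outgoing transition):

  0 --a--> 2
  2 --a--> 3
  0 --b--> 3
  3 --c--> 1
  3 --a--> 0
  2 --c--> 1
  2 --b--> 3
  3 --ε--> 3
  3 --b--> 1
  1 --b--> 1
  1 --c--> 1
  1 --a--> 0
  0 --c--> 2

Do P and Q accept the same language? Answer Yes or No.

No

The string ba is accepted by P but rejected by Q.
So L(P) ≠ L(Q).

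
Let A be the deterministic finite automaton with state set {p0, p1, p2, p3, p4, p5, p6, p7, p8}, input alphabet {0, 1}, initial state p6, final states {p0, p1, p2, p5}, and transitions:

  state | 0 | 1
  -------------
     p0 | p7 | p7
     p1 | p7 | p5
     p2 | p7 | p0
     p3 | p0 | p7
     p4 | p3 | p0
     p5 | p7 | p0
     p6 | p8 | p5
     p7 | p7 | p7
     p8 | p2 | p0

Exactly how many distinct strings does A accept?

The useful subgraph on states {p0, p2, p5, p6, p8} is acyclic, so L(A) is finite; the longest accepting path visits 4 useful states, giving maximum string length 3.
Counting accepting paths from p6 by length: 1 of length 1, 3 of length 2, 1 of length 3. Total 5.

5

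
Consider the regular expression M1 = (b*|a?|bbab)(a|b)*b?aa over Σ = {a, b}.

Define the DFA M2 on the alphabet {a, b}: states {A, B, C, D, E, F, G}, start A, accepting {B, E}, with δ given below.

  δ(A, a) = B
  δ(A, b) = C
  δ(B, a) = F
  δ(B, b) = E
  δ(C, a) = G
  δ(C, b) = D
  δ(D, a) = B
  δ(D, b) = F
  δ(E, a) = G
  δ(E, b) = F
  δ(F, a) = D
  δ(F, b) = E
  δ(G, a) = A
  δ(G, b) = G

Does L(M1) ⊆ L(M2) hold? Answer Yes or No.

No

The string aa is in L(M1) but not in L(M2).
So L(M1) ⊄ L(M2).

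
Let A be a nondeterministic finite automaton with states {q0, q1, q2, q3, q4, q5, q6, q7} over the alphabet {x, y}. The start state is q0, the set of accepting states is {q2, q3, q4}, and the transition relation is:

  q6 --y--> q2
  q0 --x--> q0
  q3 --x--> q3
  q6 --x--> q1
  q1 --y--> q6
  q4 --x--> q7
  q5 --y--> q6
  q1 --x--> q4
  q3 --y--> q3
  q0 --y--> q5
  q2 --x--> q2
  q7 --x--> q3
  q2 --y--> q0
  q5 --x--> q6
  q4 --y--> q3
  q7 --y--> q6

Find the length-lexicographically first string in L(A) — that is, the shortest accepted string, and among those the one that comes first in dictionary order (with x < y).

A breadth-first search from q0 reaches an accepting state first via the path q0 → q5 → q6 → q2 on input yxy.
No string of length < 3 is accepted (BFS exhausts all shorter strings without reaching an accepting state), and yxy is the lexicographically least accepting string of length 3.

yxy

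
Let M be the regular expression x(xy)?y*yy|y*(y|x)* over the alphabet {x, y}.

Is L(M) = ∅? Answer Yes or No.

The empty string ε matches the expression, so it belongs to L(M).
Since L(M) contains at least one string, it is not empty.

No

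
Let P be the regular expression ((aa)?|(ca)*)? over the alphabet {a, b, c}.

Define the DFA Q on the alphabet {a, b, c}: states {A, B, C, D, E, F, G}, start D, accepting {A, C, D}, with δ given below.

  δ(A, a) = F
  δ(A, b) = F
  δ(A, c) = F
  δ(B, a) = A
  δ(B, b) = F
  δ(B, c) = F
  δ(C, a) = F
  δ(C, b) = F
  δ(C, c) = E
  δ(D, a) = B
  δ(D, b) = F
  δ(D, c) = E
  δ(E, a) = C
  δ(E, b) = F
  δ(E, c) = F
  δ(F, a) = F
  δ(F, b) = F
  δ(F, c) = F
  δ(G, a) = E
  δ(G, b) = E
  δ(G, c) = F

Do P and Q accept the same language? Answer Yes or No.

Yes

Converting the expression P to a DFA (subset construction, then merging equivalent states) gives the minimal DFA with states {p0, p1, p2, p3, p4, p5}, start state p0, accepting states {p0, p4, p5} and transitions p0: a→p1, b→p2, c→p3; p1: a→p4, b→p2, c→p2; p2: a→p2, b→p2, c→p2; p3: a→p5, b→p2, c→p2; p4: a→p2, b→p2, c→p2; p5: a→p2, b→p2, c→p3.
Exploring the product automaton P × Q from the start pair (p0, D), following both machines on each input symbol, reaches 6 state pairs: (p0, D), (p1, B), (p2, F), (p3, E), (p4, A), (p5, C).
P accepts in {p0, p4, p5} and Q accepts in {A, C, D}. In every reachable pair the two components are either both accepting — (p0, D), (p4, A), (p5, C) — or both non-accepting, so no string is accepted by exactly one of the machines: L(P) \ L(Q) and L(Q) \ L(P) are both empty.
Hence every string is accepted by P iff it is accepted by Q, and the two languages coincide.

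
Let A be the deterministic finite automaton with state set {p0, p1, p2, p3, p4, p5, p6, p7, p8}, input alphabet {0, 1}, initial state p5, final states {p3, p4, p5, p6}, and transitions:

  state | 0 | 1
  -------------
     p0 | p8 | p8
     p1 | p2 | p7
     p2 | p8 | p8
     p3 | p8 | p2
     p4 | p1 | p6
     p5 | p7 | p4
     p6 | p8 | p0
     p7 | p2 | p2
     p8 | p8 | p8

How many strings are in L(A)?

3

The useful subgraph on states {p4, p5, p6} is acyclic, so L(A) is finite; the longest accepting path visits 3 useful states, giving maximum string length 2.
Counting accepting paths from p5 by length: 1 of length 0, 1 of length 1, 1 of length 2. Total 3.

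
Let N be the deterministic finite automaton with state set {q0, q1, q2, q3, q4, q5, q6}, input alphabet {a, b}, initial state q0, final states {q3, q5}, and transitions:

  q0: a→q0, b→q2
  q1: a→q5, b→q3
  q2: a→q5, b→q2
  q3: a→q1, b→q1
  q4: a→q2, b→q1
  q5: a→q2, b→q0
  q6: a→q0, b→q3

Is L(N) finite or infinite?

State q0 is reachable from the start and can reach an accepting state, and it lies on the cycle q0 → q0.
Traversing that cycle any number of times yields accepted strings of unbounded length, so the language is infinite.

infinite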